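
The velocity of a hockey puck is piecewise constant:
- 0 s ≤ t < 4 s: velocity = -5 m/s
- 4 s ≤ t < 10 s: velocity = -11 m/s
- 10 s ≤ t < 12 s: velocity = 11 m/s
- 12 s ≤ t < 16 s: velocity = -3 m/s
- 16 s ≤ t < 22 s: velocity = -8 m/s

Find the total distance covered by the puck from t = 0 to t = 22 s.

168 m

Distance (not displacement) is the total path length: add the absolute areas under v-t.
0–4 s: |-5| × 4 = 20 m
4–10 s: |-11| × 6 = 66 m
10–12 s: |11| × 2 = 22 m
12–16 s: |-3| × 4 = 12 m
16–22 s: |-8| × 6 = 48 m
Total distance = 168 m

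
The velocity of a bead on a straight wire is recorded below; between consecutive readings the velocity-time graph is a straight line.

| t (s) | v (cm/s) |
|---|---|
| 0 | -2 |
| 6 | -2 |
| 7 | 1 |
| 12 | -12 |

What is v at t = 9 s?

-4.2 cm/s

On 7–12 s the graph is linear from 1 to -12 cm/s: v(9) = 1 + (-12 − 1)·(9 − 7)/(12 − 7) = -4.2 cm/s.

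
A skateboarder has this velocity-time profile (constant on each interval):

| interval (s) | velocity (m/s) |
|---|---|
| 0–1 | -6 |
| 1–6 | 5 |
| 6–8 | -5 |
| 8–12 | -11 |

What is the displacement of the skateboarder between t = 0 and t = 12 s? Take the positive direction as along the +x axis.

-35 m

Displacement is the signed area under the v-t curve.
0–1 s: -6 × 1 = -6 m
1–6 s: 5 × 5 = 25 m
6–8 s: -5 × 2 = -10 m
8–12 s: -11 × 4 = -44 m
Net displacement = -35 m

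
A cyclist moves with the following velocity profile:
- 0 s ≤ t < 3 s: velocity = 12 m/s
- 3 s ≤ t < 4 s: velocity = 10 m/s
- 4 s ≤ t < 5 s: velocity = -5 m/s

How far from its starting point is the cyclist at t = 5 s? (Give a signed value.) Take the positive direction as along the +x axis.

Displacement is the signed area under the v-t curve.
0–3 s: 12 × 3 = 36 m
3–4 s: 10 × 1 = 10 m
4–5 s: -5 × 1 = -5 m
Net displacement = 41 m

41 m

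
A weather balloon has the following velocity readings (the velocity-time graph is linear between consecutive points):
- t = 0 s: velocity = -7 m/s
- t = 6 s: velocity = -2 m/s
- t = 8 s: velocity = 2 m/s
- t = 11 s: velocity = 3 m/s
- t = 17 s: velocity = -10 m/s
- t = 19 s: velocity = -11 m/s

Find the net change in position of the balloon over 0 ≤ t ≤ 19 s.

Net displacement equals the area under the velocity-time graph (areas below the axis count negative).
0–6 s: ½(-7 + -2)(6) = -27 m
6–8 s: ½(-2 + 2)(2) = 0 m
8–11 s: ½(2 + 3)(3) = 7.5 m
11–17 s: ½(3 + -10)(6) = -21 m
17–19 s: ½(-10 + -11)(2) = -21 m
Net displacement = -61.5 m

-61.5 m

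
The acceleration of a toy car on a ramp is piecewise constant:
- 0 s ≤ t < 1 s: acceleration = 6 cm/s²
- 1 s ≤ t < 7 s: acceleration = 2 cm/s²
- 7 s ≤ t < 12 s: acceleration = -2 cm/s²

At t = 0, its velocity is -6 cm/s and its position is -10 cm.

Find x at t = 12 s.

58 cm

On each constant-a segment, Δv = aΔt and Δx = v₀Δt + ½aΔt²; chain segment to segment.
0–1 s: v starts -6 cm/s; Δx = -6·1 + ½·6·1² = -3 cm; v ends 0 cm/s.
1–7 s: v starts 0 cm/s; Δx = 0·6 + ½·2·6² = 36 cm; v ends 12 cm/s.
7–12 s: v starts 12 cm/s; Δx = 12·5 + ½·-2·5² = 35 cm; v ends 2 cm/s.
x(12) = -10 + Σ Δx = 58 cm.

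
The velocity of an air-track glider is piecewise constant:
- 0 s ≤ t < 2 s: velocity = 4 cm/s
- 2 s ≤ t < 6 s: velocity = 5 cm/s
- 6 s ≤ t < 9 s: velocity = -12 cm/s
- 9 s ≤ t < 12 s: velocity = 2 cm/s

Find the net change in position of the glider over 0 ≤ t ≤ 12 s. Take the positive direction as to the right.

Displacement is the signed area under the v-t curve.
0–2 s: 4 × 2 = 8 cm
2–6 s: 5 × 4 = 20 cm
6–9 s: -12 × 3 = -36 cm
9–12 s: 2 × 3 = 6 cm
Net displacement = -2 cm

-2 cm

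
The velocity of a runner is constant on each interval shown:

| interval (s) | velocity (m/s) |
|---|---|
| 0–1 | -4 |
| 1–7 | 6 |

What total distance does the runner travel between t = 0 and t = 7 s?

Distance (not displacement) is the total path length: add the absolute areas under v-t.
0–1 s: |-4| × 1 = 4 m
1–7 s: |6| × 6 = 36 m
Total distance = 40 m

40 m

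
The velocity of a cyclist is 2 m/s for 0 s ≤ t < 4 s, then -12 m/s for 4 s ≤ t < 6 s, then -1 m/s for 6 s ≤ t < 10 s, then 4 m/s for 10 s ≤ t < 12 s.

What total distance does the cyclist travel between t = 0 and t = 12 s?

44 m

Total distance travelled is ∫|v| dt — sum the magnitudes of each area piece.
0–4 s: |2| × 4 = 8 m
4–6 s: |-12| × 2 = 24 m
6–10 s: |-1| × 4 = 4 m
10–12 s: |4| × 2 = 8 m
Total distance = 44 m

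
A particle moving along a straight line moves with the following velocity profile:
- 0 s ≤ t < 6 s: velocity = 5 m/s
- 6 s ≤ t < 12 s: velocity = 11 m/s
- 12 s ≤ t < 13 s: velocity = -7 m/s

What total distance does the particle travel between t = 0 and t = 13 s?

103 m

Total distance travelled is ∫|v| dt — sum the magnitudes of each area piece.
0–6 s: |5| × 6 = 30 m
6–12 s: |11| × 6 = 66 m
12–13 s: |-7| × 1 = 7 m
Total distance = 103 m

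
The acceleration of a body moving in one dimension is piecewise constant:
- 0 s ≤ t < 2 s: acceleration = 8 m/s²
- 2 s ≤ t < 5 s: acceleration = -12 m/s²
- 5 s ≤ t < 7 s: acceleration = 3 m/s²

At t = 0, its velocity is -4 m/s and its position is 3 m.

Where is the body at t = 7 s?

-49 m

On each constant-a segment, Δv = aΔt and Δx = v₀Δt + ½aΔt²; chain segment to segment.
0–2 s: v starts -4 m/s; Δx = -4·2 + ½·8·2² = 8 m; v ends 12 m/s.
2–5 s: v starts 12 m/s; Δx = 12·3 + ½·-12·3² = -18 m; v ends -24 m/s.
5–7 s: v starts -24 m/s; Δx = -24·2 + ½·3·2² = -42 m; v ends -18 m/s.
x(7) = 3 + Σ Δx = -49 m.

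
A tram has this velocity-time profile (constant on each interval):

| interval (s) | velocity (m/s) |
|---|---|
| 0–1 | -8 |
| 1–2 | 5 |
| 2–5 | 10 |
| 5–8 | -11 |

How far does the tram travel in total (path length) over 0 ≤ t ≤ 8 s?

Total distance travelled is ∫|v| dt — sum the magnitudes of each area piece.
0–1 s: |-8| × 1 = 8 m
1–2 s: |5| × 1 = 5 m
2–5 s: |10| × 3 = 30 m
5–8 s: |-11| × 3 = 33 m
Total distance = 76 m

76 m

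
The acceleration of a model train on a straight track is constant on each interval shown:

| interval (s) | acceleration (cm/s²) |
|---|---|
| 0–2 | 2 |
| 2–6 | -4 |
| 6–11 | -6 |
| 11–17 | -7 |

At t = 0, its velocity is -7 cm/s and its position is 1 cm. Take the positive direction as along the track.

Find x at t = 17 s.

On each constant-a segment, Δv = aΔt and Δx = v₀Δt + ½aΔt²; chain segment to segment.
0–2 s: v starts -7 cm/s; Δx = -7·2 + ½·2·2² = -10 cm; v ends -3 cm/s.
2–6 s: v starts -3 cm/s; Δx = -3·4 + ½·-4·4² = -44 cm; v ends -19 cm/s.
6–11 s: v starts -19 cm/s; Δx = -19·5 + ½·-6·5² = -170 cm; v ends -49 cm/s.
11–17 s: v starts -49 cm/s; Δx = -49·6 + ½·-7·6² = -420 cm; v ends -91 cm/s.
x(17) = 1 + Σ Δx = -643 cm.

-643 cm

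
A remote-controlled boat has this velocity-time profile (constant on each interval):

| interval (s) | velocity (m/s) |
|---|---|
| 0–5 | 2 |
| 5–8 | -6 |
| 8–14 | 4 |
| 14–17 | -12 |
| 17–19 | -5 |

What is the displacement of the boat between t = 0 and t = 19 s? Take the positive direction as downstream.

-30 m

Net displacement equals the area under the velocity-time graph (areas below the axis count negative).
0–5 s: 2 × 5 = 10 m
5–8 s: -6 × 3 = -18 m
8–14 s: 4 × 6 = 24 m
14–17 s: -12 × 3 = -36 m
17–19 s: -5 × 2 = -10 m
Net displacement = -30 m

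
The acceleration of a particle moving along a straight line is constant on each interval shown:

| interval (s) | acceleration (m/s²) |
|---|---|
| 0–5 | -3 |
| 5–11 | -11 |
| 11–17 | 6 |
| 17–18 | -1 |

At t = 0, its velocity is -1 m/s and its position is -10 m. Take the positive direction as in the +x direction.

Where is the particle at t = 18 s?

On each constant-a segment, Δv = aΔt and Δx = v₀Δt + ½aΔt²; chain segment to segment.
0–5 s: v starts -1 m/s; Δx = -1·5 + ½·-3·5² = -42.5 m; v ends -16 m/s.
5–11 s: v starts -16 m/s; Δx = -16·6 + ½·-11·6² = -294 m; v ends -82 m/s.
11–17 s: v starts -82 m/s; Δx = -82·6 + ½·6·6² = -384 m; v ends -46 m/s.
17–18 s: v starts -46 m/s; Δx = -46·1 + ½·-1·1² = -46.5 m; v ends -47 m/s.
x(18) = -10 + Σ Δx = -777 m.

-777 m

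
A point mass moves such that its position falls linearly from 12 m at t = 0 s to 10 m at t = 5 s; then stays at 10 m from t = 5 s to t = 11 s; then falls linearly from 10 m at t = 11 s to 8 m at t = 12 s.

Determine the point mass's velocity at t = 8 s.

Velocity is the slope of the x-t graph on 5–11 s: (10 − 10)/(11 − 5) = 0 m/s.

0 m/s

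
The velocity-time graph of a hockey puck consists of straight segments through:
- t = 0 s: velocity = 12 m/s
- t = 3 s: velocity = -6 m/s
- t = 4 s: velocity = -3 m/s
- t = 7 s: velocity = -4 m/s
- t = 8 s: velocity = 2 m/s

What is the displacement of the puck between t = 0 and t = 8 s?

-7 m

Net displacement equals the area under the velocity-time graph (areas below the axis count negative).
0–3 s: ½(12 + -6)(3) = 9 m
3–4 s: ½(-6 + -3)(1) = -4.5 m
4–7 s: ½(-3 + -4)(3) = -10.5 m
7–8 s: ½(-4 + 2)(1) = -1 m
Net displacement = -7 m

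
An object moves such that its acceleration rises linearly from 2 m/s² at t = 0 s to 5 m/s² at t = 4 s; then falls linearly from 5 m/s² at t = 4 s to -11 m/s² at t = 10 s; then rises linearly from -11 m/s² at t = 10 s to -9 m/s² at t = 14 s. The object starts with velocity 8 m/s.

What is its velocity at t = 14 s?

Δv equals the area under the a-t graph; then v = v₀ + Δv.
0–4 s: ½(2 + 5)(4) = 14 m/s
4–10 s: ½(5 + -11)(6) = -18 m/s
10–14 s: ½(-11 + -9)(4) = -40 m/s
Δv = -44 m/s, so v(14) = 8 + (-44) = -36 m/s.

-36 m/s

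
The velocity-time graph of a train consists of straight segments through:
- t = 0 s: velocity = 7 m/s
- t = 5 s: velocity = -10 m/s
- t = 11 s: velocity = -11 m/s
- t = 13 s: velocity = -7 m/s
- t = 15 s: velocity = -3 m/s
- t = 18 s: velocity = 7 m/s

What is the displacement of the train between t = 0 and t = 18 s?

-92.5 m

Net displacement equals the area under the velocity-time graph (areas below the axis count negative).
0–5 s: ½(7 + -10)(5) = -7.5 m
5–11 s: ½(-10 + -11)(6) = -63 m
11–13 s: ½(-11 + -7)(2) = -18 m
13–15 s: ½(-7 + -3)(2) = -10 m
15–18 s: ½(-3 + 7)(3) = 6 m
Net displacement = -92.5 m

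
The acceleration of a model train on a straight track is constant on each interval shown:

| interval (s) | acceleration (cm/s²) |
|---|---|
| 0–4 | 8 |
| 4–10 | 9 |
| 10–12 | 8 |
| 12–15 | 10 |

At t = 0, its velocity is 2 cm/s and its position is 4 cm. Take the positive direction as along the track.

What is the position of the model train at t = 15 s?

991 cm

On each constant-a segment, Δv = aΔt and Δx = v₀Δt + ½aΔt²; chain segment to segment.
0–4 s: v starts 2 cm/s; Δx = 2·4 + ½·8·4² = 72 cm; v ends 34 cm/s.
4–10 s: v starts 34 cm/s; Δx = 34·6 + ½·9·6² = 366 cm; v ends 88 cm/s.
10–12 s: v starts 88 cm/s; Δx = 88·2 + ½·8·2² = 192 cm; v ends 104 cm/s.
12–15 s: v starts 104 cm/s; Δx = 104·3 + ½·10·3² = 357 cm; v ends 134 cm/s.
x(15) = 4 + Σ Δx = 991 cm.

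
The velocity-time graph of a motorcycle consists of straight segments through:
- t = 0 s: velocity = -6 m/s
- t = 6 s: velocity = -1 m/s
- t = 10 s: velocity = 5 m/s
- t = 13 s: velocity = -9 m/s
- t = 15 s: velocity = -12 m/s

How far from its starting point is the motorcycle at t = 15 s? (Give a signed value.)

-40 m

Net displacement equals the area under the velocity-time graph (areas below the axis count negative).
0–6 s: ½(-6 + -1)(6) = -21 m
6–10 s: ½(-1 + 5)(4) = 8 m
10–13 s: ½(5 + -9)(3) = -6 m
13–15 s: ½(-9 + -12)(2) = -21 m
Net displacement = -40 m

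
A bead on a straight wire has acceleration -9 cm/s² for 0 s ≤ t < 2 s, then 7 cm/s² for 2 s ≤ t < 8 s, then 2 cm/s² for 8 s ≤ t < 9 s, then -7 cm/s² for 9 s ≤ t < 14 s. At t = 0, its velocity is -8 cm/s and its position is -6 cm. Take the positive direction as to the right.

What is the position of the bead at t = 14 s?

-50.5 cm

On each constant-a segment, Δv = aΔt and Δx = v₀Δt + ½aΔt²; chain segment to segment.
0–2 s: v starts -8 cm/s; Δx = -8·2 + ½·-9·2² = -34 cm; v ends -26 cm/s.
2–8 s: v starts -26 cm/s; Δx = -26·6 + ½·7·6² = -30 cm; v ends 16 cm/s.
8–9 s: v starts 16 cm/s; Δx = 16·1 + ½·2·1² = 17 cm; v ends 18 cm/s.
9–14 s: v starts 18 cm/s; Δx = 18·5 + ½·-7·5² = 2.5 cm; v ends -17 cm/s.
x(14) = -6 + Σ Δx = -50.5 cm.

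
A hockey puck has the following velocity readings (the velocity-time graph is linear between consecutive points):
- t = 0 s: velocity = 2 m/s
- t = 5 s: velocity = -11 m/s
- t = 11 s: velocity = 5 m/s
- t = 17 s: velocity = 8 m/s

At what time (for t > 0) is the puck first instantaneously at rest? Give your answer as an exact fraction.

t = 10/13 s

v changes sign on 0–5 s (from 2 to -11); the graph is linear there, so v = 0 at t = 0 + (-2)·(5 − 0)/(-11 − 2) = 10/13 s.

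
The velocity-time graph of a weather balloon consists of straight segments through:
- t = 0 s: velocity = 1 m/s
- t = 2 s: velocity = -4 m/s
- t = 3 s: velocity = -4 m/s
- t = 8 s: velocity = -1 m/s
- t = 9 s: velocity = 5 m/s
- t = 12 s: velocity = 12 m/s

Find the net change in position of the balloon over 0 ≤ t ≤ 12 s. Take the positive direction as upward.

Displacement is the signed area under the v-t curve.
0–2 s: ½(1 + -4)(2) = -3 m
2–3 s: -4 × 1 = -4 m
3–8 s: ½(-4 + -1)(5) = -12.5 m
8–9 s: ½(-1 + 5)(1) = 2 m
9–12 s: ½(5 + 12)(3) = 25.5 m
Net displacement = 8 m

8 m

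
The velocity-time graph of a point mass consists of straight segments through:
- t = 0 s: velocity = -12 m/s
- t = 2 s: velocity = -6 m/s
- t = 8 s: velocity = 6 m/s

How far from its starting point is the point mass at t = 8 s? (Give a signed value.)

Displacement is the signed area under the v-t curve.
0–2 s: ½(-12 + -6)(2) = -18 m
2–8 s: ½(-6 + 6)(6) = 0 m
Net displacement = -18 m

-18 m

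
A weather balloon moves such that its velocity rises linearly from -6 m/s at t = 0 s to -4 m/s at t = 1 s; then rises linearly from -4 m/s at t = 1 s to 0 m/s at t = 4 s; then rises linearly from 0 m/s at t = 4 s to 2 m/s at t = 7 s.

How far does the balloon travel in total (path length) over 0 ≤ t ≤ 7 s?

Total distance travelled is ∫|v| dt — sum the magnitudes of each area piece.
0–1 s: |½(-6 + -4)(1)| = 5 m
1–4 s: |½(-4 + 0)(3)| = 6 m
4–7 s: |½(0 + 2)(3)| = 3 m
Total distance = 14 m

14 m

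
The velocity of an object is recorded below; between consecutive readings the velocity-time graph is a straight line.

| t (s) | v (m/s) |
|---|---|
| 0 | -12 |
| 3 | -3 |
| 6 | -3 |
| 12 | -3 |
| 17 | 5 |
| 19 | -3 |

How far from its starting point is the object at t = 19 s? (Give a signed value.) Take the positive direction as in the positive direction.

Displacement is the signed area under the v-t curve.
0–3 s: ½(-12 + -3)(3) = -22.5 m
3–6 s: -3 × 3 = -9 m
6–12 s: -3 × 6 = -18 m
12–17 s: ½(-3 + 5)(5) = 5 m
17–19 s: ½(5 + -3)(2) = 2 m
Net displacement = -42.5 m

-42.5 m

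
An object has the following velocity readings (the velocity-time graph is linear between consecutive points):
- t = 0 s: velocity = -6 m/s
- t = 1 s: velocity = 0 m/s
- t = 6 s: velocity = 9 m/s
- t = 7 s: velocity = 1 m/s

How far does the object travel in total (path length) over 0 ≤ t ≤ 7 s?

30.5 m

Total distance travelled is ∫|v| dt — sum the magnitudes of each area piece.
0–1 s: |½(-6 + 0)(1)| = 3 m
1–6 s: |½(0 + 9)(5)| = 22.5 m
6–7 s: |½(9 + 1)(1)| = 5 m
Total distance = 30.5 m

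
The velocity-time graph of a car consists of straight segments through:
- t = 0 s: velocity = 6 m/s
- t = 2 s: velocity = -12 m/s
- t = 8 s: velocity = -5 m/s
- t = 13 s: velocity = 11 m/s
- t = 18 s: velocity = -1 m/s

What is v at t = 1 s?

-3 m/s

On 0–2 s the graph is linear from 6 to -12 m/s: v(1) = 6 + (-12 − 6)·(1 − 0)/(2 − 0) = -3 m/s.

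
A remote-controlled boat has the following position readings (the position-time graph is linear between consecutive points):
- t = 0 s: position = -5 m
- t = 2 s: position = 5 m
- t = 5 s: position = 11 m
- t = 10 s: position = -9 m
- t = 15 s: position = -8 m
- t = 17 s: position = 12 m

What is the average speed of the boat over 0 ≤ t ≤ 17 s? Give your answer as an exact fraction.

Average speed = (total path length)/(elapsed time); on a piecewise-linear x-t graph the path length is Σ|Δx|.
0–2 s: |Δx| = |5 − -5| = 10 m
2–5 s: |Δx| = |11 − 5| = 6 m
5–10 s: |Δx| = |-9 − 11| = 20 m
10–15 s: |Δx| = |-8 − -9| = 1 m
15–17 s: |Δx| = |12 − -8| = 20 m
Total path = 57 m; average speed = 57/17 = 57/17 m/s.

57/17 m/s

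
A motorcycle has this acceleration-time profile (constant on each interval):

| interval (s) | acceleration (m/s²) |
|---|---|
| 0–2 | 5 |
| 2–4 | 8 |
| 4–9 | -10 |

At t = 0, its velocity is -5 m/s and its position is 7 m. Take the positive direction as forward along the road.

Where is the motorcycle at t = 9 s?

On each constant-a segment, Δv = aΔt and Δx = v₀Δt + ½aΔt²; chain segment to segment.
0–2 s: v starts -5 m/s; Δx = -5·2 + ½·5·2² = 0 m; v ends 5 m/s.
2–4 s: v starts 5 m/s; Δx = 5·2 + ½·8·2² = 26 m; v ends 21 m/s.
4–9 s: v starts 21 m/s; Δx = 21·5 + ½·-10·5² = -20 m; v ends -29 m/s.
x(9) = 7 + Σ Δx = 13 m.

13 m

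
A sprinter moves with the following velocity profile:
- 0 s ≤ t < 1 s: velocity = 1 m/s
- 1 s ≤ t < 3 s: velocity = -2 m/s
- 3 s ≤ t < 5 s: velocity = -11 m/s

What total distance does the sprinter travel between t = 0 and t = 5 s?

27 m

Total distance travelled is ∫|v| dt — sum the magnitudes of each area piece.
0–1 s: |1| × 1 = 1 m
1–3 s: |-2| × 2 = 4 m
3–5 s: |-11| × 2 = 22 m
Total distance = 27 m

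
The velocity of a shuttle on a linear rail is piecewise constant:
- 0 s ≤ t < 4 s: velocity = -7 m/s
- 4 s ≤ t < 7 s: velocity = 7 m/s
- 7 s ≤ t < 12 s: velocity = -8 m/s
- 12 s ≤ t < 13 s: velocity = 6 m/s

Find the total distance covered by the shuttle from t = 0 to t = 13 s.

95 m

Total distance travelled is ∫|v| dt — sum the magnitudes of each area piece.
0–4 s: |-7| × 4 = 28 m
4–7 s: |7| × 3 = 21 m
7–12 s: |-8| × 5 = 40 m
12–13 s: |6| × 1 = 6 m
Total distance = 95 m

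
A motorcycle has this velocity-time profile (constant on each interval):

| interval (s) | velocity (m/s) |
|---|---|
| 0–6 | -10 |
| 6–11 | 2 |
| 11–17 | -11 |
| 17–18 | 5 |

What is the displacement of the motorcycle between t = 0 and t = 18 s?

Net displacement equals the area under the velocity-time graph (areas below the axis count negative).
0–6 s: -10 × 6 = -60 m
6–11 s: 2 × 5 = 10 m
11–17 s: -11 × 6 = -66 m
17–18 s: 5 × 1 = 5 m
Net displacement = -111 m

-111 m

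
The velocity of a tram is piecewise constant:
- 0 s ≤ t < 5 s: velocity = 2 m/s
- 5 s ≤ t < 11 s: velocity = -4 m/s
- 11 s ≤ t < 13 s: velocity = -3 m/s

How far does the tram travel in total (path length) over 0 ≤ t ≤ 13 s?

Distance (not displacement) is the total path length: add the absolute areas under v-t.
0–5 s: |2| × 5 = 10 m
5–11 s: |-4| × 6 = 24 m
11–13 s: |-3| × 2 = 6 m
Total distance = 40 m

40 m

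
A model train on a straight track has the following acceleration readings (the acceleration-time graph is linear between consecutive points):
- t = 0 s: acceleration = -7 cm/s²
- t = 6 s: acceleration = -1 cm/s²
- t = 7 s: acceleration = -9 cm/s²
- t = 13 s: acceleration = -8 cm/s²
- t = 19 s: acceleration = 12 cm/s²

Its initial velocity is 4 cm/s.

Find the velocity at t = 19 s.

Δv equals the area under the a-t graph; then v = v₀ + Δv.
0–6 s: ½(-7 + -1)(6) = -24 cm/s
6–7 s: ½(-1 + -9)(1) = -5 cm/s
7–13 s: ½(-9 + -8)(6) = -51 cm/s
13–19 s: ½(-8 + 12)(6) = 12 cm/s
Δv = -68 cm/s, so v(19) = 4 + (-68) = -64 cm/s.

-64 cm/s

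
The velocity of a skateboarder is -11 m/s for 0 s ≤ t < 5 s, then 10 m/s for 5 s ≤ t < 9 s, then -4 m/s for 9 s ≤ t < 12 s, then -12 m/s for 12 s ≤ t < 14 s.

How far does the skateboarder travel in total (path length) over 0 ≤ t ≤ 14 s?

131 m

Distance (not displacement) is the total path length: add the absolute areas under v-t.
0–5 s: |-11| × 5 = 55 m
5–9 s: |10| × 4 = 40 m
9–12 s: |-4| × 3 = 12 m
12–14 s: |-12| × 2 = 24 m
Total distance = 131 m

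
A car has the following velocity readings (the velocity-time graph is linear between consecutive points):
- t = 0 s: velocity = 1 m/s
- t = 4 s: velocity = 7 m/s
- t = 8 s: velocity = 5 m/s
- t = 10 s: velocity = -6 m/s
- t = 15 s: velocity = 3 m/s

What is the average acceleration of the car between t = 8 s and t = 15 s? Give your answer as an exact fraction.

Average acceleration = Δv/Δt = (3 − 5)/(15 − 8) = -2/7 m/s².

-2/7 m/s²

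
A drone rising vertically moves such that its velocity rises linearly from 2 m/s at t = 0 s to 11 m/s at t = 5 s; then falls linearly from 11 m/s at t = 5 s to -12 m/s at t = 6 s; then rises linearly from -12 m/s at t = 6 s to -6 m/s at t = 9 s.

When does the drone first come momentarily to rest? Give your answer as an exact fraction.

v changes sign on 5–6 s (from 11 to -12); the graph is linear there, so v = 0 at t = 5 + (-11)·(6 − 5)/(-12 − 11) = 126/23 s.

t = 126/23 s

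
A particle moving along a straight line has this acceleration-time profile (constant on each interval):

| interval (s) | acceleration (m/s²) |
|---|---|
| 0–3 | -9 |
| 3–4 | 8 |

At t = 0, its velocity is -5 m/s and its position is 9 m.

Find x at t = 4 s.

On each constant-a segment, Δv = aΔt and Δx = v₀Δt + ½aΔt²; chain segment to segment.
0–3 s: v starts -5 m/s; Δx = -5·3 + ½·-9·3² = -55.5 m; v ends -32 m/s.
3–4 s: v starts -32 m/s; Δx = -32·1 + ½·8·1² = -28 m; v ends -24 m/s.
x(4) = 9 + Σ Δx = -74.5 m.

-74.5 m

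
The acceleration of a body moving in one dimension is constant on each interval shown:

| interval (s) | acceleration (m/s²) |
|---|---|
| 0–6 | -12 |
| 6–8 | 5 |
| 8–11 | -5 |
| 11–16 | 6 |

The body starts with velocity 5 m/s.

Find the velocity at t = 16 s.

Δv equals the area under the a-t graph; then v = v₀ + Δv.
0–6 s: -12 × 6 = -72 m/s
6–8 s: 5 × 2 = 10 m/s
8–11 s: -5 × 3 = -15 m/s
11–16 s: 6 × 5 = 30 m/s
Δv = -47 m/s, so v(16) = 5 + (-47) = -42 m/s.

-42 m/s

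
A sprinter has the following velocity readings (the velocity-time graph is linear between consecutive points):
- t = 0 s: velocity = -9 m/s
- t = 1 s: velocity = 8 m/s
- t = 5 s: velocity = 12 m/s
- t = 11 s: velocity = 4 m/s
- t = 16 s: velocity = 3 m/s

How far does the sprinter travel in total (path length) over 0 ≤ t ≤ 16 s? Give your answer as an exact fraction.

Total distance travelled is ∫|v| dt — sum the magnitudes of each area piece.
0–1 s: v = 0 at t = 9/17 s; triangle areas 81/34 + 32/17 = 145/34 m
1–5 s: |½(8 + 12)(4)| = 40 m
5–11 s: |½(12 + 4)(6)| = 48 m
11–16 s: |½(4 + 3)(5)| = 17.5 m
Total distance = 1866/17 m

1866/17 m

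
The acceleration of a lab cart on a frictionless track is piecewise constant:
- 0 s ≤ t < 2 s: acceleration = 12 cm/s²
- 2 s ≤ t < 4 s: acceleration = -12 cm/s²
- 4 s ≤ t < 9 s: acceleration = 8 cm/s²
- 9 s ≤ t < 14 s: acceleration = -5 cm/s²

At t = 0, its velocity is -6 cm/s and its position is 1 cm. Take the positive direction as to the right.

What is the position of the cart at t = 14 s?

202.5 cm

On each constant-a segment, Δv = aΔt and Δx = v₀Δt + ½aΔt²; chain segment to segment.
0–2 s: v starts -6 cm/s; Δx = -6·2 + ½·12·2² = 12 cm; v ends 18 cm/s.
2–4 s: v starts 18 cm/s; Δx = 18·2 + ½·-12·2² = 12 cm; v ends -6 cm/s.
4–9 s: v starts -6 cm/s; Δx = -6·5 + ½·8·5² = 70 cm; v ends 34 cm/s.
9–14 s: v starts 34 cm/s; Δx = 34·5 + ½·-5·5² = 107.5 cm; v ends 9 cm/s.
x(14) = 1 + Σ Δx = 202.5 cm.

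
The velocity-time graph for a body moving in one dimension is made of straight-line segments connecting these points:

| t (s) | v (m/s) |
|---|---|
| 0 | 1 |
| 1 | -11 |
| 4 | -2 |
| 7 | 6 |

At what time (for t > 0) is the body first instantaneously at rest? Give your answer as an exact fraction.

v changes sign on 0–1 s (from 1 to -11); the graph is linear there, so v = 0 at t = 0 + (-1)·(1 − 0)/(-11 − 1) = 1/12 s.

t = 1/12 s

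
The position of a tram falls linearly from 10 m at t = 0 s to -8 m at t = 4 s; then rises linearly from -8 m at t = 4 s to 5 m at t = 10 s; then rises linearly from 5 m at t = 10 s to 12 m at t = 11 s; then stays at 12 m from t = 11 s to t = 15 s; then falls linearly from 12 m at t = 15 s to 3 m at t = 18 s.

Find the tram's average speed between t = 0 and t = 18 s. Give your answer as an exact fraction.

Average speed = (total path length)/(elapsed time); on a piecewise-linear x-t graph the path length is Σ|Δx|.
0–4 s: |Δx| = |-8 − 10| = 18 m
4–10 s: |Δx| = |5 − -8| = 13 m
10–11 s: |Δx| = |12 − 5| = 7 m
11–15 s: |Δx| = |12 − 12| = 0 m
15–18 s: |Δx| = |3 − 12| = 9 m
Total path = 47 m; average speed = 47/18 = 47/18 m/s.

47/18 m/s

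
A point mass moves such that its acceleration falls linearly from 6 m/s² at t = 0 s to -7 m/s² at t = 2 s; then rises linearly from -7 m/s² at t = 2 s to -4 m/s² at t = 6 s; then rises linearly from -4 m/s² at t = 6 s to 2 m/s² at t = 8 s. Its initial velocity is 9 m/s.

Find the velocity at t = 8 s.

Δv equals the area under the a-t graph; then v = v₀ + Δv.
0–2 s: ½(6 + -7)(2) = -1 m/s
2–6 s: ½(-7 + -4)(4) = -22 m/s
6–8 s: ½(-4 + 2)(2) = -2 m/s
Δv = -25 m/s, so v(8) = 9 + (-25) = -16 m/s.

-16 m/s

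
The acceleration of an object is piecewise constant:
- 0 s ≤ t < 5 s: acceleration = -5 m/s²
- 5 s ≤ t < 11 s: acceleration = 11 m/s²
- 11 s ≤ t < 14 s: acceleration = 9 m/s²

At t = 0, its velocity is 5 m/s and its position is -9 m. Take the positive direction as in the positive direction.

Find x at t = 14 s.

On each constant-a segment, Δv = aΔt and Δx = v₀Δt + ½aΔt²; chain segment to segment.
0–5 s: v starts 5 m/s; Δx = 5·5 + ½·-5·5² = -37.5 m; v ends -20 m/s.
5–11 s: v starts -20 m/s; Δx = -20·6 + ½·11·6² = 78 m; v ends 46 m/s.
11–14 s: v starts 46 m/s; Δx = 46·3 + ½·9·3² = 178.5 m; v ends 73 m/s.
x(14) = -9 + Σ Δx = 210 m.

210 m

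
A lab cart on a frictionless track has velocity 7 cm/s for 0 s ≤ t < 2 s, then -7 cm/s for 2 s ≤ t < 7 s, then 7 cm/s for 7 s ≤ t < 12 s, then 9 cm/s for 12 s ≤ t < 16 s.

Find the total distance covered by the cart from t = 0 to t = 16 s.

120 cm

Distance (not displacement) is the total path length: add the absolute areas under v-t.
0–2 s: |7| × 2 = 14 cm
2–7 s: |-7| × 5 = 35 cm
7–12 s: |7| × 5 = 35 cm
12–16 s: |9| × 4 = 36 cm
Total distance = 120 cm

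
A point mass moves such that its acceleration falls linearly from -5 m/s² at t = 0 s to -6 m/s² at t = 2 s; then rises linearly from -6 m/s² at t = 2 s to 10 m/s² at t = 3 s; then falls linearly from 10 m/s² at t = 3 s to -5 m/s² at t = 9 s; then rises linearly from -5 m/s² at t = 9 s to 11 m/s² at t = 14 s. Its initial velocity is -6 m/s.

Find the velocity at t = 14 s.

Δv equals the area under the a-t graph; then v = v₀ + Δv.
0–2 s: ½(-5 + -6)(2) = -11 m/s
2–3 s: ½(-6 + 10)(1) = 2 m/s
3–9 s: ½(10 + -5)(6) = 15 m/s
9–14 s: ½(-5 + 11)(5) = 15 m/s
Δv = 21 m/s, so v(14) = -6 + (21) = 15 m/s.

15 m/s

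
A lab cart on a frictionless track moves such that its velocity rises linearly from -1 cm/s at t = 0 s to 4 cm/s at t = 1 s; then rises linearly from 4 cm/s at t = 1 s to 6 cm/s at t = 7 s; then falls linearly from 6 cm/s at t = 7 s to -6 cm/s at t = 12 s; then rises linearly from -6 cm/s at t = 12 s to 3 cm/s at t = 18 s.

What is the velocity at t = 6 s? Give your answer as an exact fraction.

17/3 cm/s

On 1–7 s the graph is linear from 4 to 6 cm/s: v(6) = 4 + (6 − 4)·(6 − 1)/(7 − 1) = 17/3 cm/s.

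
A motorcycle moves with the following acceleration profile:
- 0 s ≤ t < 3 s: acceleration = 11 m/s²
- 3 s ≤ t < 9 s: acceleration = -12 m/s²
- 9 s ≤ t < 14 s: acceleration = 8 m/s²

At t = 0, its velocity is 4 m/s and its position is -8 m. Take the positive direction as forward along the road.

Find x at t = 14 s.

-15.5 m

On each constant-a segment, Δv = aΔt and Δx = v₀Δt + ½aΔt²; chain segment to segment.
0–3 s: v starts 4 m/s; Δx = 4·3 + ½·11·3² = 61.5 m; v ends 37 m/s.
3–9 s: v starts 37 m/s; Δx = 37·6 + ½·-12·6² = 6 m; v ends -35 m/s.
9–14 s: v starts -35 m/s; Δx = -35·5 + ½·8·5² = -75 m; v ends 5 m/s.
x(14) = -8 + Σ Δx = -15.5 m.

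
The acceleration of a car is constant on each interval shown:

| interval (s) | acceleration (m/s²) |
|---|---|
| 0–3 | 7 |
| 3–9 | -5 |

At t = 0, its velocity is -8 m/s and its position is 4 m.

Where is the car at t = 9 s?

-0.5 m

On each constant-a segment, Δv = aΔt and Δx = v₀Δt + ½aΔt²; chain segment to segment.
0–3 s: v starts -8 m/s; Δx = -8·3 + ½·7·3² = 7.5 m; v ends 13 m/s.
3–9 s: v starts 13 m/s; Δx = 13·6 + ½·-5·6² = -12 m; v ends -17 m/s.
x(9) = 4 + Σ Δx = -0.5 m.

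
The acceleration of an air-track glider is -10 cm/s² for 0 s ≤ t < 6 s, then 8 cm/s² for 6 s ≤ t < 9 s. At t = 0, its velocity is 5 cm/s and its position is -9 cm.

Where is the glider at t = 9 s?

On each constant-a segment, Δv = aΔt and Δx = v₀Δt + ½aΔt²; chain segment to segment.
0–6 s: v starts 5 cm/s; Δx = 5·6 + ½·-10·6² = -150 cm; v ends -55 cm/s.
6–9 s: v starts -55 cm/s; Δx = -55·3 + ½·8·3² = -129 cm; v ends -31 cm/s.
x(9) = -9 + Σ Δx = -288 cm.

-288 cm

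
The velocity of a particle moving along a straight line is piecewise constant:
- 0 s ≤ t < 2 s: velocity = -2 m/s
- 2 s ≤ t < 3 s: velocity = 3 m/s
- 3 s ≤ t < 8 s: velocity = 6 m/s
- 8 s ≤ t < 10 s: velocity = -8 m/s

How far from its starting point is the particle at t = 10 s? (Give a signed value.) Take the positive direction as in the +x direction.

13 m

Displacement is the signed area under the v-t curve.
0–2 s: -2 × 2 = -4 m
2–3 s: 3 × 1 = 3 m
3–8 s: 6 × 5 = 30 m
8–10 s: -8 × 2 = -16 m
Net displacement = 13 m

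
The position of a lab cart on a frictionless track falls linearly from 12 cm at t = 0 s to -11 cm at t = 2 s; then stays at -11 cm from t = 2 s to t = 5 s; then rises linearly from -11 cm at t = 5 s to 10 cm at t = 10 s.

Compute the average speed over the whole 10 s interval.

4.4 cm/s

Average speed = (total path length)/(elapsed time); on a piecewise-linear x-t graph the path length is Σ|Δx|.
0–2 s: |Δx| = |-11 − 12| = 23 cm
2–5 s: |Δx| = |-11 − -11| = 0 cm
5–10 s: |Δx| = |10 − -11| = 21 cm
Total path = 44 cm; average speed = 44/10 = 4.4 cm/s.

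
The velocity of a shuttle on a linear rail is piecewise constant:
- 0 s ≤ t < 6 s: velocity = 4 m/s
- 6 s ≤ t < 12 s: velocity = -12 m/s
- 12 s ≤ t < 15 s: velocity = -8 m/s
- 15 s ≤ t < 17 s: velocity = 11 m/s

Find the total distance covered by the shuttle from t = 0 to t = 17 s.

142 m

Total distance travelled is ∫|v| dt — sum the magnitudes of each area piece.
0–6 s: |4| × 6 = 24 m
6–12 s: |-12| × 6 = 72 m
12–15 s: |-8| × 3 = 24 m
15–17 s: |11| × 2 = 22 m
Total distance = 142 m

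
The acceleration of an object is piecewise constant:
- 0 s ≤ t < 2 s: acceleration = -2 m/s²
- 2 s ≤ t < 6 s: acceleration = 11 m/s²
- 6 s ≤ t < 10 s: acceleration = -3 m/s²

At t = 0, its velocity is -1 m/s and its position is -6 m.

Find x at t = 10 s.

On each constant-a segment, Δv = aΔt and Δx = v₀Δt + ½aΔt²; chain segment to segment.
0–2 s: v starts -1 m/s; Δx = -1·2 + ½·-2·2² = -6 m; v ends -5 m/s.
2–6 s: v starts -5 m/s; Δx = -5·4 + ½·11·4² = 68 m; v ends 39 m/s.
6–10 s: v starts 39 m/s; Δx = 39·4 + ½·-3·4² = 132 m; v ends 27 m/s.
x(10) = -6 + Σ Δx = 188 m.

188 m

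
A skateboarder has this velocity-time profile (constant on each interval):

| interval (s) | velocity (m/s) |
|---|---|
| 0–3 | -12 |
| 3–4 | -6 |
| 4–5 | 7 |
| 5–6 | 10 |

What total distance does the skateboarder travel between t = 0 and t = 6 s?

59 m

Distance (not displacement) is the total path length: add the absolute areas under v-t.
0–3 s: |-12| × 3 = 36 m
3–4 s: |-6| × 1 = 6 m
4–5 s: |7| × 1 = 7 m
5–6 s: |10| × 1 = 10 m
Total distance = 59 m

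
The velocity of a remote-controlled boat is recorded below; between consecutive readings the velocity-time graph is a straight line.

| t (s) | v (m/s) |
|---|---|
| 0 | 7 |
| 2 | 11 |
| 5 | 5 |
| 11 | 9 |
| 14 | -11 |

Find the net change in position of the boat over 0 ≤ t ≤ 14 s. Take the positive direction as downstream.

81 m

Net displacement equals the area under the velocity-time graph (areas below the axis count negative).
0–2 s: ½(7 + 11)(2) = 18 m
2–5 s: ½(11 + 5)(3) = 24 m
5–11 s: ½(5 + 9)(6) = 42 m
11–14 s: ½(9 + -11)(3) = -3 m
Net displacement = 81 m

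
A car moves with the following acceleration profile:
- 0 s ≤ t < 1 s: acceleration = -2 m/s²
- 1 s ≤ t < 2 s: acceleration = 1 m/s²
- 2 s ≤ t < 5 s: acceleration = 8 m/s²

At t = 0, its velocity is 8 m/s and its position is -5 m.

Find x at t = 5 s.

65.5 m

On each constant-a segment, Δv = aΔt and Δx = v₀Δt + ½aΔt²; chain segment to segment.
0–1 s: v starts 8 m/s; Δx = 8·1 + ½·-2·1² = 7 m; v ends 6 m/s.
1–2 s: v starts 6 m/s; Δx = 6·1 + ½·1·1² = 6.5 m; v ends 7 m/s.
2–5 s: v starts 7 m/s; Δx = 7·3 + ½·8·3² = 57 m; v ends 31 m/s.
x(5) = -5 + Σ Δx = 65.5 m.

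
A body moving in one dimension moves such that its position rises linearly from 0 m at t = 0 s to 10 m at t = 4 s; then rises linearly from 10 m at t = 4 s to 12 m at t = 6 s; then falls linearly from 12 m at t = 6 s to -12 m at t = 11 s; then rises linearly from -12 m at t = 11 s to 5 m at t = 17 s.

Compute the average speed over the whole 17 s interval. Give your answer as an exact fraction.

53/17 m/s

Average speed = (total path length)/(elapsed time); on a piecewise-linear x-t graph the path length is Σ|Δx|.
0–4 s: |Δx| = |10 − 0| = 10 m
4–6 s: |Δx| = |12 − 10| = 2 m
6–11 s: |Δx| = |-12 − 12| = 24 m
11–17 s: |Δx| = |5 − -12| = 17 m
Total path = 53 m; average speed = 53/17 = 53/17 m/s.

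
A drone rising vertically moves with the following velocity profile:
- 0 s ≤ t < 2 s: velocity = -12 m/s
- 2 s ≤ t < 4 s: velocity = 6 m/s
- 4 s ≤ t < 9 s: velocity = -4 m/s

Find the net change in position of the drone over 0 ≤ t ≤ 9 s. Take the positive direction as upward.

Displacement is the signed area under the v-t curve.
0–2 s: -12 × 2 = -24 m
2–4 s: 6 × 2 = 12 m
4–9 s: -4 × 5 = -20 m
Net displacement = -32 m

-32 m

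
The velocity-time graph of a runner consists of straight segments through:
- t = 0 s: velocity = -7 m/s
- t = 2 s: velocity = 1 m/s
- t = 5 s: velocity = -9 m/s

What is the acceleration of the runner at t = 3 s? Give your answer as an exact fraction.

-10/3 m/s²

Acceleration is the slope of the v-t graph on 2–5 s: (-9 − 1)/(5 − 2) = -10/3 m/s².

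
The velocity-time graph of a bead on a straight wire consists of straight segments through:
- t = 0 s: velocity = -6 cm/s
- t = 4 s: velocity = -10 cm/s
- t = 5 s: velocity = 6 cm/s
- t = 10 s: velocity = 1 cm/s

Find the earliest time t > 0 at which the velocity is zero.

v changes sign on 4–5 s (from -10 to 6); the graph is linear there, so v = 0 at t = 4 + (10)·(5 − 4)/(6 − -10) = 4.625 s.

t = 4.625 s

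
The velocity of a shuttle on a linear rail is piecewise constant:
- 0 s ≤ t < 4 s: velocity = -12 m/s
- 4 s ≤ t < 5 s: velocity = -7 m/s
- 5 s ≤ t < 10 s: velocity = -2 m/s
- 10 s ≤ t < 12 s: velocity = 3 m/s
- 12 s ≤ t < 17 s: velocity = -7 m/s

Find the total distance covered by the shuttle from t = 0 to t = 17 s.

Total distance travelled is ∫|v| dt — sum the magnitudes of each area piece.
0–4 s: |-12| × 4 = 48 m
4–5 s: |-7| × 1 = 7 m
5–10 s: |-2| × 5 = 10 m
10–12 s: |3| × 2 = 6 m
12–17 s: |-7| × 5 = 35 m
Total distance = 106 m

106 m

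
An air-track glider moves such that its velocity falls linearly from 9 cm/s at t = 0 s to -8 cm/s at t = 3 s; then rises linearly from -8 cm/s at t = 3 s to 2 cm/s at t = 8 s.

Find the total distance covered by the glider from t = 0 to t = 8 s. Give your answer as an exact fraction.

Distance (not displacement) is the total path length: add the absolute areas under v-t.
0–3 s: v = 0 at t = 27/17 s; triangle areas 243/34 + 96/17 = 435/34 cm
3–8 s: v = 0 at t = 7 s; triangle areas 16 + 1 = 17 cm
Total distance = 1013/34 cm

1013/34 cm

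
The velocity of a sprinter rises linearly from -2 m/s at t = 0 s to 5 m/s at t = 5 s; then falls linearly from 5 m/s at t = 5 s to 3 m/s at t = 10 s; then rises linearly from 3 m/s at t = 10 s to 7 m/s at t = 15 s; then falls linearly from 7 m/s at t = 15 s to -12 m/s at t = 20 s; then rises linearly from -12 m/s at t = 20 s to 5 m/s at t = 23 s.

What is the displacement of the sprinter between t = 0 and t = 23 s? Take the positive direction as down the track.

29.5 m

Displacement is the signed area under the v-t curve.
0–5 s: ½(-2 + 5)(5) = 7.5 m
5–10 s: ½(5 + 3)(5) = 20 m
10–15 s: ½(3 + 7)(5) = 25 m
15–20 s: ½(7 + -12)(5) = -12.5 m
20–23 s: ½(-12 + 5)(3) = -10.5 m
Net displacement = 29.5 m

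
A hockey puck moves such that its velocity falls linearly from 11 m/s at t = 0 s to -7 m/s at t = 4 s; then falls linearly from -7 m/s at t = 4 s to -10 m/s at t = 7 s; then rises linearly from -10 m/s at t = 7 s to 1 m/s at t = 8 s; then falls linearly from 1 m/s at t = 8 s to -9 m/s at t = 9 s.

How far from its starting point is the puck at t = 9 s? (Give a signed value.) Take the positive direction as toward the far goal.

-26 m

Net displacement equals the area under the velocity-time graph (areas below the axis count negative).
0–4 s: ½(11 + -7)(4) = 8 m
4–7 s: ½(-7 + -10)(3) = -25.5 m
7–8 s: ½(-10 + 1)(1) = -4.5 m
8–9 s: ½(1 + -9)(1) = -4 m
Net displacement = -26 m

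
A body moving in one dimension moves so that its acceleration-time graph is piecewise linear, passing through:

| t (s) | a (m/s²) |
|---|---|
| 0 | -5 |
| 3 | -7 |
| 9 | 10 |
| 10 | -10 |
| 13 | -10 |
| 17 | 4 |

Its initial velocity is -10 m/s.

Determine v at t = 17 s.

Δv equals the area under the a-t graph; then v = v₀ + Δv.
0–3 s: ½(-5 + -7)(3) = -18 m/s
3–9 s: ½(-7 + 10)(6) = 9 m/s
9–10 s: ½(10 + -10)(1) = 0 m/s
10–13 s: -10 × 3 = -30 m/s
13–17 s: ½(-10 + 4)(4) = -12 m/s
Δv = -51 m/s, so v(17) = -10 + (-51) = -61 m/s.

-61 m/s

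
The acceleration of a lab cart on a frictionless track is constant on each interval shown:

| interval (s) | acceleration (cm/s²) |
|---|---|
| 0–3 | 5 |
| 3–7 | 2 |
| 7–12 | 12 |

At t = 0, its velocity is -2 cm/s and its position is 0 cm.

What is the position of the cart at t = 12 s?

On each constant-a segment, Δv = aΔt and Δx = v₀Δt + ½aΔt²; chain segment to segment.
0–3 s: v starts -2 cm/s; Δx = -2·3 + ½·5·3² = 16.5 cm; v ends 13 cm/s.
3–7 s: v starts 13 cm/s; Δx = 13·4 + ½·2·4² = 68 cm; v ends 21 cm/s.
7–12 s: v starts 21 cm/s; Δx = 21·5 + ½·12·5² = 255 cm; v ends 81 cm/s.
x(12) = 0 + Σ Δx = 339.5 cm.

339.5 cm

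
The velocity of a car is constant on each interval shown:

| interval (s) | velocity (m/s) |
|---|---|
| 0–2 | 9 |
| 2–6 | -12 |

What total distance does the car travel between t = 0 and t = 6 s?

66 m

Total distance travelled is ∫|v| dt — sum the magnitudes of each area piece.
0–2 s: |9| × 2 = 18 m
2–6 s: |-12| × 4 = 48 m
Total distance = 66 m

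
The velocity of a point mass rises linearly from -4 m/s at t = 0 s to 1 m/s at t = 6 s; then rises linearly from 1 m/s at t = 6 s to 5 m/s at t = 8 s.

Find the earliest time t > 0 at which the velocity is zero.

t = 4.8 s

v changes sign on 0–6 s (from -4 to 1); the graph is linear there, so v = 0 at t = 0 + (4)·(6 − 0)/(1 − -4) = 4.8 s.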